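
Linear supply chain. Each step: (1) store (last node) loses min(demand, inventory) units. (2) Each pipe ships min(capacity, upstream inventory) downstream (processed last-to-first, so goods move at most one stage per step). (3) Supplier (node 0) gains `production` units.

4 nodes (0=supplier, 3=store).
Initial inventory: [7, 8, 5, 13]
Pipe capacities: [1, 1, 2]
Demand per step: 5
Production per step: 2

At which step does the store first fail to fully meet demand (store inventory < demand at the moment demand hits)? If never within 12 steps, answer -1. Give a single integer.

Step 1: demand=5,sold=5 ship[2->3]=2 ship[1->2]=1 ship[0->1]=1 prod=2 -> [8 8 4 10]
Step 2: demand=5,sold=5 ship[2->3]=2 ship[1->2]=1 ship[0->1]=1 prod=2 -> [9 8 3 7]
Step 3: demand=5,sold=5 ship[2->3]=2 ship[1->2]=1 ship[0->1]=1 prod=2 -> [10 8 2 4]
Step 4: demand=5,sold=4 ship[2->3]=2 ship[1->2]=1 ship[0->1]=1 prod=2 -> [11 8 1 2]
Step 5: demand=5,sold=2 ship[2->3]=1 ship[1->2]=1 ship[0->1]=1 prod=2 -> [12 8 1 1]
Step 6: demand=5,sold=1 ship[2->3]=1 ship[1->2]=1 ship[0->1]=1 prod=2 -> [13 8 1 1]
Step 7: demand=5,sold=1 ship[2->3]=1 ship[1->2]=1 ship[0->1]=1 prod=2 -> [14 8 1 1]
Step 8: demand=5,sold=1 ship[2->3]=1 ship[1->2]=1 ship[0->1]=1 prod=2 -> [15 8 1 1]
Step 9: demand=5,sold=1 ship[2->3]=1 ship[1->2]=1 ship[0->1]=1 prod=2 -> [16 8 1 1]
Step 10: demand=5,sold=1 ship[2->3]=1 ship[1->2]=1 ship[0->1]=1 prod=2 -> [17 8 1 1]
Step 11: demand=5,sold=1 ship[2->3]=1 ship[1->2]=1 ship[0->1]=1 prod=2 -> [18 8 1 1]
Step 12: demand=5,sold=1 ship[2->3]=1 ship[1->2]=1 ship[0->1]=1 prod=2 -> [19 8 1 1]
First stockout at step 4

4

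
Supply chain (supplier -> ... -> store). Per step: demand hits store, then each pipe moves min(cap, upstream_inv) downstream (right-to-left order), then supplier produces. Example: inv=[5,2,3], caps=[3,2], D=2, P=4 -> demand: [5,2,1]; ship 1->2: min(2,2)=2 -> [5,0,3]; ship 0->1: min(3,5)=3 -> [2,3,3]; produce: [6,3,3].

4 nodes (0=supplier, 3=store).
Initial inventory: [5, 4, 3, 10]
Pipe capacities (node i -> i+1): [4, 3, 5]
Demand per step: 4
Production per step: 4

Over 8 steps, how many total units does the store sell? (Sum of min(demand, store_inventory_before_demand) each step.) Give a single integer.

Step 1: sold=4 (running total=4) -> [5 5 3 9]
Step 2: sold=4 (running total=8) -> [5 6 3 8]
Step 3: sold=4 (running total=12) -> [5 7 3 7]
Step 4: sold=4 (running total=16) -> [5 8 3 6]
Step 5: sold=4 (running total=20) -> [5 9 3 5]
Step 6: sold=4 (running total=24) -> [5 10 3 4]
Step 7: sold=4 (running total=28) -> [5 11 3 3]
Step 8: sold=3 (running total=31) -> [5 12 3 3]

Answer: 31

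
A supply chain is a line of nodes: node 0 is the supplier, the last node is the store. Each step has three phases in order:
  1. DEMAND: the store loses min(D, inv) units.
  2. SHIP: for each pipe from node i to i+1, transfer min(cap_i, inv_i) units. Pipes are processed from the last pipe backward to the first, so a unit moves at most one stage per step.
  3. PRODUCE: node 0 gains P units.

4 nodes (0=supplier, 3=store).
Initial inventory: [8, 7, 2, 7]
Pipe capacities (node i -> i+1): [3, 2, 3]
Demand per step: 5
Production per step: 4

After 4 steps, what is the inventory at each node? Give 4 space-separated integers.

Step 1: demand=5,sold=5 ship[2->3]=2 ship[1->2]=2 ship[0->1]=3 prod=4 -> inv=[9 8 2 4]
Step 2: demand=5,sold=4 ship[2->3]=2 ship[1->2]=2 ship[0->1]=3 prod=4 -> inv=[10 9 2 2]
Step 3: demand=5,sold=2 ship[2->3]=2 ship[1->2]=2 ship[0->1]=3 prod=4 -> inv=[11 10 2 2]
Step 4: demand=5,sold=2 ship[2->3]=2 ship[1->2]=2 ship[0->1]=3 prod=4 -> inv=[12 11 2 2]

12 11 2 2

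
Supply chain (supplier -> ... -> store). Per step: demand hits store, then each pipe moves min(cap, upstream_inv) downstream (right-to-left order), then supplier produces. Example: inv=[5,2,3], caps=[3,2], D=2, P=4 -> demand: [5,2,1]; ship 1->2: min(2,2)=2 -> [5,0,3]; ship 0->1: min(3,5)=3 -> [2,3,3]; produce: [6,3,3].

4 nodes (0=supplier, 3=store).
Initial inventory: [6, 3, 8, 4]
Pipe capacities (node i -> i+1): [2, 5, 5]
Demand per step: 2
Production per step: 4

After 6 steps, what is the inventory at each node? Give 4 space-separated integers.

Step 1: demand=2,sold=2 ship[2->3]=5 ship[1->2]=3 ship[0->1]=2 prod=4 -> inv=[8 2 6 7]
Step 2: demand=2,sold=2 ship[2->3]=5 ship[1->2]=2 ship[0->1]=2 prod=4 -> inv=[10 2 3 10]
Step 3: demand=2,sold=2 ship[2->3]=3 ship[1->2]=2 ship[0->1]=2 prod=4 -> inv=[12 2 2 11]
Step 4: demand=2,sold=2 ship[2->3]=2 ship[1->2]=2 ship[0->1]=2 prod=4 -> inv=[14 2 2 11]
Step 5: demand=2,sold=2 ship[2->3]=2 ship[1->2]=2 ship[0->1]=2 prod=4 -> inv=[16 2 2 11]
Step 6: demand=2,sold=2 ship[2->3]=2 ship[1->2]=2 ship[0->1]=2 prod=4 -> inv=[18 2 2 11]

18 2 2 11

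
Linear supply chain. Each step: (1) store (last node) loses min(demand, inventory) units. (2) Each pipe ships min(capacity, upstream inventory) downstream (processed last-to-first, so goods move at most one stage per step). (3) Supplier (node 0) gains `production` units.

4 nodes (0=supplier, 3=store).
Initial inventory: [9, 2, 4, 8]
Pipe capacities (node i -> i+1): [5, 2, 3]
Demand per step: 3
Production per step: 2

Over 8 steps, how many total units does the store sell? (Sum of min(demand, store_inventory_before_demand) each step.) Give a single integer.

Answer: 24

Derivation:
Step 1: sold=3 (running total=3) -> [6 5 3 8]
Step 2: sold=3 (running total=6) -> [3 8 2 8]
Step 3: sold=3 (running total=9) -> [2 9 2 7]
Step 4: sold=3 (running total=12) -> [2 9 2 6]
Step 5: sold=3 (running total=15) -> [2 9 2 5]
Step 6: sold=3 (running total=18) -> [2 9 2 4]
Step 7: sold=3 (running total=21) -> [2 9 2 3]
Step 8: sold=3 (running total=24) -> [2 9 2 2]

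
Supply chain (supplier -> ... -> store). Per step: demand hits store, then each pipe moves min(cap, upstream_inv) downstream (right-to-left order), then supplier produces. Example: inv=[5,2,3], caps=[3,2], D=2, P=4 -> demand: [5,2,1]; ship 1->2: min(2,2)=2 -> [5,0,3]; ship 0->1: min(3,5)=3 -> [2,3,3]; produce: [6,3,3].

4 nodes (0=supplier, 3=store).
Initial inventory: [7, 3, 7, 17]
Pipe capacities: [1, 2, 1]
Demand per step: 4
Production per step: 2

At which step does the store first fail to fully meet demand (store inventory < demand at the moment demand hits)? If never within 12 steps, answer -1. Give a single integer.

Step 1: demand=4,sold=4 ship[2->3]=1 ship[1->2]=2 ship[0->1]=1 prod=2 -> [8 2 8 14]
Step 2: demand=4,sold=4 ship[2->3]=1 ship[1->2]=2 ship[0->1]=1 prod=2 -> [9 1 9 11]
Step 3: demand=4,sold=4 ship[2->3]=1 ship[1->2]=1 ship[0->1]=1 prod=2 -> [10 1 9 8]
Step 4: demand=4,sold=4 ship[2->3]=1 ship[1->2]=1 ship[0->1]=1 prod=2 -> [11 1 9 5]
Step 5: demand=4,sold=4 ship[2->3]=1 ship[1->2]=1 ship[0->1]=1 prod=2 -> [12 1 9 2]
Step 6: demand=4,sold=2 ship[2->3]=1 ship[1->2]=1 ship[0->1]=1 prod=2 -> [13 1 9 1]
Step 7: demand=4,sold=1 ship[2->3]=1 ship[1->2]=1 ship[0->1]=1 prod=2 -> [14 1 9 1]
Step 8: demand=4,sold=1 ship[2->3]=1 ship[1->2]=1 ship[0->1]=1 prod=2 -> [15 1 9 1]
Step 9: demand=4,sold=1 ship[2->3]=1 ship[1->2]=1 ship[0->1]=1 prod=2 -> [16 1 9 1]
Step 10: demand=4,sold=1 ship[2->3]=1 ship[1->2]=1 ship[0->1]=1 prod=2 -> [17 1 9 1]
Step 11: demand=4,sold=1 ship[2->3]=1 ship[1->2]=1 ship[0->1]=1 prod=2 -> [18 1 9 1]
Step 12: demand=4,sold=1 ship[2->3]=1 ship[1->2]=1 ship[0->1]=1 prod=2 -> [19 1 9 1]
First stockout at step 6

6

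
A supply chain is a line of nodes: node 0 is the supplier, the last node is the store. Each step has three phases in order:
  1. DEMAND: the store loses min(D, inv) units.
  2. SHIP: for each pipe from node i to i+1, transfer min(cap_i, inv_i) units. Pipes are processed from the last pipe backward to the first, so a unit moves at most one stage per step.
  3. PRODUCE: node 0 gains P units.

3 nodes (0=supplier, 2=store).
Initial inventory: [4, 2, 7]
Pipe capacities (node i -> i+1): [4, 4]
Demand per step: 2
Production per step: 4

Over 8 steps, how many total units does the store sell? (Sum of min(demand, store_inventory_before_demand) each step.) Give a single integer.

Answer: 16

Derivation:
Step 1: sold=2 (running total=2) -> [4 4 7]
Step 2: sold=2 (running total=4) -> [4 4 9]
Step 3: sold=2 (running total=6) -> [4 4 11]
Step 4: sold=2 (running total=8) -> [4 4 13]
Step 5: sold=2 (running total=10) -> [4 4 15]
Step 6: sold=2 (running total=12) -> [4 4 17]
Step 7: sold=2 (running total=14) -> [4 4 19]
Step 8: sold=2 (running total=16) -> [4 4 21]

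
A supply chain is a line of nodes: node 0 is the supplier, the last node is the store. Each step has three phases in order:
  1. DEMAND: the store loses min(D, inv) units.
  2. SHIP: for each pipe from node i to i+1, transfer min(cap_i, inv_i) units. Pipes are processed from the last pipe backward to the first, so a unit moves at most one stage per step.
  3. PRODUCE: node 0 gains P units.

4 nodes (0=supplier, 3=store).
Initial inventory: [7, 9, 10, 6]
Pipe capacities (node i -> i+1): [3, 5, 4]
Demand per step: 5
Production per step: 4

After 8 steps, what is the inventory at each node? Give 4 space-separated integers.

Step 1: demand=5,sold=5 ship[2->3]=4 ship[1->2]=5 ship[0->1]=3 prod=4 -> inv=[8 7 11 5]
Step 2: demand=5,sold=5 ship[2->3]=4 ship[1->2]=5 ship[0->1]=3 prod=4 -> inv=[9 5 12 4]
Step 3: demand=5,sold=4 ship[2->3]=4 ship[1->2]=5 ship[0->1]=3 prod=4 -> inv=[10 3 13 4]
Step 4: demand=5,sold=4 ship[2->3]=4 ship[1->2]=3 ship[0->1]=3 prod=4 -> inv=[11 3 12 4]
Step 5: demand=5,sold=4 ship[2->3]=4 ship[1->2]=3 ship[0->1]=3 prod=4 -> inv=[12 3 11 4]
Step 6: demand=5,sold=4 ship[2->3]=4 ship[1->2]=3 ship[0->1]=3 prod=4 -> inv=[13 3 10 4]
Step 7: demand=5,sold=4 ship[2->3]=4 ship[1->2]=3 ship[0->1]=3 prod=4 -> inv=[14 3 9 4]
Step 8: demand=5,sold=4 ship[2->3]=4 ship[1->2]=3 ship[0->1]=3 prod=4 -> inv=[15 3 8 4]

15 3 8 4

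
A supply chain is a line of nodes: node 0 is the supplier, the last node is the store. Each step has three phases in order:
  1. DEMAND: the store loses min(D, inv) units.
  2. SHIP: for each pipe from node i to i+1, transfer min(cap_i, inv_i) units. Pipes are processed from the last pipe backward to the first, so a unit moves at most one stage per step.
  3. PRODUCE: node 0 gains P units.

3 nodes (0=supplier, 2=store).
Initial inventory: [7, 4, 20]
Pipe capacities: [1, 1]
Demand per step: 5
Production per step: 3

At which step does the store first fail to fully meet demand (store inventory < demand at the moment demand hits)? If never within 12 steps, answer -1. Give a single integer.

Step 1: demand=5,sold=5 ship[1->2]=1 ship[0->1]=1 prod=3 -> [9 4 16]
Step 2: demand=5,sold=5 ship[1->2]=1 ship[0->1]=1 prod=3 -> [11 4 12]
Step 3: demand=5,sold=5 ship[1->2]=1 ship[0->1]=1 prod=3 -> [13 4 8]
Step 4: demand=5,sold=5 ship[1->2]=1 ship[0->1]=1 prod=3 -> [15 4 4]
Step 5: demand=5,sold=4 ship[1->2]=1 ship[0->1]=1 prod=3 -> [17 4 1]
Step 6: demand=5,sold=1 ship[1->2]=1 ship[0->1]=1 prod=3 -> [19 4 1]
Step 7: demand=5,sold=1 ship[1->2]=1 ship[0->1]=1 prod=3 -> [21 4 1]
Step 8: demand=5,sold=1 ship[1->2]=1 ship[0->1]=1 prod=3 -> [23 4 1]
Step 9: demand=5,sold=1 ship[1->2]=1 ship[0->1]=1 prod=3 -> [25 4 1]
Step 10: demand=5,sold=1 ship[1->2]=1 ship[0->1]=1 prod=3 -> [27 4 1]
Step 11: demand=5,sold=1 ship[1->2]=1 ship[0->1]=1 prod=3 -> [29 4 1]
Step 12: demand=5,sold=1 ship[1->2]=1 ship[0->1]=1 prod=3 -> [31 4 1]
First stockout at step 5

5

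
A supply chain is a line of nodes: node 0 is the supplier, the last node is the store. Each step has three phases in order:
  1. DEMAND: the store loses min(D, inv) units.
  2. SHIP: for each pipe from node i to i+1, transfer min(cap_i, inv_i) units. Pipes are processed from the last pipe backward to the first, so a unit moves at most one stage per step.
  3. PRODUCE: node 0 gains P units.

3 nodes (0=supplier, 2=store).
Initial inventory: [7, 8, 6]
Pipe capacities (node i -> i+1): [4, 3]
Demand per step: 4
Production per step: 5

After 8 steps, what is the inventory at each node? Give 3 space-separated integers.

Step 1: demand=4,sold=4 ship[1->2]=3 ship[0->1]=4 prod=5 -> inv=[8 9 5]
Step 2: demand=4,sold=4 ship[1->2]=3 ship[0->1]=4 prod=5 -> inv=[9 10 4]
Step 3: demand=4,sold=4 ship[1->2]=3 ship[0->1]=4 prod=5 -> inv=[10 11 3]
Step 4: demand=4,sold=3 ship[1->2]=3 ship[0->1]=4 prod=5 -> inv=[11 12 3]
Step 5: demand=4,sold=3 ship[1->2]=3 ship[0->1]=4 prod=5 -> inv=[12 13 3]
Step 6: demand=4,sold=3 ship[1->2]=3 ship[0->1]=4 prod=5 -> inv=[13 14 3]
Step 7: demand=4,sold=3 ship[1->2]=3 ship[0->1]=4 prod=5 -> inv=[14 15 3]
Step 8: demand=4,sold=3 ship[1->2]=3 ship[0->1]=4 prod=5 -> inv=[15 16 3]

15 16 3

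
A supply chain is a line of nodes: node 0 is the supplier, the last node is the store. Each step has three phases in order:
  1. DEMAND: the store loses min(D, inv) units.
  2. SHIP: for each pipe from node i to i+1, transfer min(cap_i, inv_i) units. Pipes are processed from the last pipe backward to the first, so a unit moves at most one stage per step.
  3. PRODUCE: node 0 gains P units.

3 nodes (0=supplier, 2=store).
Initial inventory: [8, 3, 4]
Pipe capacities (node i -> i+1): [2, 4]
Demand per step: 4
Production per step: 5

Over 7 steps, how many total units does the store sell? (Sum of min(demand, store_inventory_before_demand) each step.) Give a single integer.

Answer: 17

Derivation:
Step 1: sold=4 (running total=4) -> [11 2 3]
Step 2: sold=3 (running total=7) -> [14 2 2]
Step 3: sold=2 (running total=9) -> [17 2 2]
Step 4: sold=2 (running total=11) -> [20 2 2]
Step 5: sold=2 (running total=13) -> [23 2 2]
Step 6: sold=2 (running total=15) -> [26 2 2]
Step 7: sold=2 (running total=17) -> [29 2 2]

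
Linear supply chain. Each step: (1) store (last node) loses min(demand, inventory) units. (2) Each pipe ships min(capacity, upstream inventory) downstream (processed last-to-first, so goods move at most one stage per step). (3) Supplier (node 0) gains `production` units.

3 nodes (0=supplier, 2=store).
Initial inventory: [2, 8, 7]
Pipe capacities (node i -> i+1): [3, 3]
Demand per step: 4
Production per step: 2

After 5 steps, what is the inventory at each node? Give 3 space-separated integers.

Step 1: demand=4,sold=4 ship[1->2]=3 ship[0->1]=2 prod=2 -> inv=[2 7 6]
Step 2: demand=4,sold=4 ship[1->2]=3 ship[0->1]=2 prod=2 -> inv=[2 6 5]
Step 3: demand=4,sold=4 ship[1->2]=3 ship[0->1]=2 prod=2 -> inv=[2 5 4]
Step 4: demand=4,sold=4 ship[1->2]=3 ship[0->1]=2 prod=2 -> inv=[2 4 3]
Step 5: demand=4,sold=3 ship[1->2]=3 ship[0->1]=2 prod=2 -> inv=[2 3 3]

2 3 3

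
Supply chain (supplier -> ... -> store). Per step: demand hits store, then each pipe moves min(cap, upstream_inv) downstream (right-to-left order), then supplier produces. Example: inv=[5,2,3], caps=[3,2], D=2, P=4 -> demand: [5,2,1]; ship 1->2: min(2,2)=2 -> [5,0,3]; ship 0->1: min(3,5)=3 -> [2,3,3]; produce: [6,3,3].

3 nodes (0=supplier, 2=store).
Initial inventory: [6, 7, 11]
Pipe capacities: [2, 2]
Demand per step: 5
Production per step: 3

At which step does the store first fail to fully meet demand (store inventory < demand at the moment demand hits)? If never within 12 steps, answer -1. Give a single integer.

Step 1: demand=5,sold=5 ship[1->2]=2 ship[0->1]=2 prod=3 -> [7 7 8]
Step 2: demand=5,sold=5 ship[1->2]=2 ship[0->1]=2 prod=3 -> [8 7 5]
Step 3: demand=5,sold=5 ship[1->2]=2 ship[0->1]=2 prod=3 -> [9 7 2]
Step 4: demand=5,sold=2 ship[1->2]=2 ship[0->1]=2 prod=3 -> [10 7 2]
Step 5: demand=5,sold=2 ship[1->2]=2 ship[0->1]=2 prod=3 -> [11 7 2]
Step 6: demand=5,sold=2 ship[1->2]=2 ship[0->1]=2 prod=3 -> [12 7 2]
Step 7: demand=5,sold=2 ship[1->2]=2 ship[0->1]=2 prod=3 -> [13 7 2]
Step 8: demand=5,sold=2 ship[1->2]=2 ship[0->1]=2 prod=3 -> [14 7 2]
Step 9: demand=5,sold=2 ship[1->2]=2 ship[0->1]=2 prod=3 -> [15 7 2]
Step 10: demand=5,sold=2 ship[1->2]=2 ship[0->1]=2 prod=3 -> [16 7 2]
Step 11: demand=5,sold=2 ship[1->2]=2 ship[0->1]=2 prod=3 -> [17 7 2]
Step 12: demand=5,sold=2 ship[1->2]=2 ship[0->1]=2 prod=3 -> [18 7 2]
First stockout at step 4

4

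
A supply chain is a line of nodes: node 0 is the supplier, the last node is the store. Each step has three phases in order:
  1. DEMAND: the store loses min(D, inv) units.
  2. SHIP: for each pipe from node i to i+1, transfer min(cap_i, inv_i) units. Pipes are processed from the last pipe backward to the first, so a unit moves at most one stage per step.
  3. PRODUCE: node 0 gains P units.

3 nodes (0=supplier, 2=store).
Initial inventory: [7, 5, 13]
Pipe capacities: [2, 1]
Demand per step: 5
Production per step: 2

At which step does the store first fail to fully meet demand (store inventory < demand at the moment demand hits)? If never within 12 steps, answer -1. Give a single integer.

Step 1: demand=5,sold=5 ship[1->2]=1 ship[0->1]=2 prod=2 -> [7 6 9]
Step 2: demand=5,sold=5 ship[1->2]=1 ship[0->1]=2 prod=2 -> [7 7 5]
Step 3: demand=5,sold=5 ship[1->2]=1 ship[0->1]=2 prod=2 -> [7 8 1]
Step 4: demand=5,sold=1 ship[1->2]=1 ship[0->1]=2 prod=2 -> [7 9 1]
Step 5: demand=5,sold=1 ship[1->2]=1 ship[0->1]=2 prod=2 -> [7 10 1]
Step 6: demand=5,sold=1 ship[1->2]=1 ship[0->1]=2 prod=2 -> [7 11 1]
Step 7: demand=5,sold=1 ship[1->2]=1 ship[0->1]=2 prod=2 -> [7 12 1]
Step 8: demand=5,sold=1 ship[1->2]=1 ship[0->1]=2 prod=2 -> [7 13 1]
Step 9: demand=5,sold=1 ship[1->2]=1 ship[0->1]=2 prod=2 -> [7 14 1]
Step 10: demand=5,sold=1 ship[1->2]=1 ship[0->1]=2 prod=2 -> [7 15 1]
Step 11: demand=5,sold=1 ship[1->2]=1 ship[0->1]=2 prod=2 -> [7 16 1]
Step 12: demand=5,sold=1 ship[1->2]=1 ship[0->1]=2 prod=2 -> [7 17 1]
First stockout at step 4

4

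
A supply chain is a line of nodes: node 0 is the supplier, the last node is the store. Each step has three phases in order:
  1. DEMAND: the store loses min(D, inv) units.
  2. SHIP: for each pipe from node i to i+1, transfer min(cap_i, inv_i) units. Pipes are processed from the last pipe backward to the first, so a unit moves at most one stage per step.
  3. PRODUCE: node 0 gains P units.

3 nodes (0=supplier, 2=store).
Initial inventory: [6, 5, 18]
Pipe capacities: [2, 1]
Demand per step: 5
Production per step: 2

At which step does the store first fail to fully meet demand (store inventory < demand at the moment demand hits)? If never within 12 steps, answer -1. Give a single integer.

Step 1: demand=5,sold=5 ship[1->2]=1 ship[0->1]=2 prod=2 -> [6 6 14]
Step 2: demand=5,sold=5 ship[1->2]=1 ship[0->1]=2 prod=2 -> [6 7 10]
Step 3: demand=5,sold=5 ship[1->2]=1 ship[0->1]=2 prod=2 -> [6 8 6]
Step 4: demand=5,sold=5 ship[1->2]=1 ship[0->1]=2 prod=2 -> [6 9 2]
Step 5: demand=5,sold=2 ship[1->2]=1 ship[0->1]=2 prod=2 -> [6 10 1]
Step 6: demand=5,sold=1 ship[1->2]=1 ship[0->1]=2 prod=2 -> [6 11 1]
Step 7: demand=5,sold=1 ship[1->2]=1 ship[0->1]=2 prod=2 -> [6 12 1]
Step 8: demand=5,sold=1 ship[1->2]=1 ship[0->1]=2 prod=2 -> [6 13 1]
Step 9: demand=5,sold=1 ship[1->2]=1 ship[0->1]=2 prod=2 -> [6 14 1]
Step 10: demand=5,sold=1 ship[1->2]=1 ship[0->1]=2 prod=2 -> [6 15 1]
Step 11: demand=5,sold=1 ship[1->2]=1 ship[0->1]=2 prod=2 -> [6 16 1]
Step 12: demand=5,sold=1 ship[1->2]=1 ship[0->1]=2 prod=2 -> [6 17 1]
First stockout at step 5

5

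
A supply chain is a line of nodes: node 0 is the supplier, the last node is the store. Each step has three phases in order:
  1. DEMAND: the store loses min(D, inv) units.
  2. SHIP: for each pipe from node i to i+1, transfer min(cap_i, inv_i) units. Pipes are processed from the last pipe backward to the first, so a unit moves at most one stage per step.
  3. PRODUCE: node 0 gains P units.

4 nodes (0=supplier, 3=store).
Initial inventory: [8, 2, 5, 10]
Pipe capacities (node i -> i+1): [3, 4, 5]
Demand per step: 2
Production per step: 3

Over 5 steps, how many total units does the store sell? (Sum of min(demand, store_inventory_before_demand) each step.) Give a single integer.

Step 1: sold=2 (running total=2) -> [8 3 2 13]
Step 2: sold=2 (running total=4) -> [8 3 3 13]
Step 3: sold=2 (running total=6) -> [8 3 3 14]
Step 4: sold=2 (running total=8) -> [8 3 3 15]
Step 5: sold=2 (running total=10) -> [8 3 3 16]

Answer: 10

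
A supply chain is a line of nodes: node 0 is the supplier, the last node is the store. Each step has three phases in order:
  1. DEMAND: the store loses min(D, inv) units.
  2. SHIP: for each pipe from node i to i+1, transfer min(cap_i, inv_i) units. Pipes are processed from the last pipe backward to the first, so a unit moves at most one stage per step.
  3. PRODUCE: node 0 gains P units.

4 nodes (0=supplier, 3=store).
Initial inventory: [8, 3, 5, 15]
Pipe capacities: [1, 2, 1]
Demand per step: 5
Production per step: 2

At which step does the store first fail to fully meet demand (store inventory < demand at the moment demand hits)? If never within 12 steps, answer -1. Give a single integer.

Step 1: demand=5,sold=5 ship[2->3]=1 ship[1->2]=2 ship[0->1]=1 prod=2 -> [9 2 6 11]
Step 2: demand=5,sold=5 ship[2->3]=1 ship[1->2]=2 ship[0->1]=1 prod=2 -> [10 1 7 7]
Step 3: demand=5,sold=5 ship[2->3]=1 ship[1->2]=1 ship[0->1]=1 prod=2 -> [11 1 7 3]
Step 4: demand=5,sold=3 ship[2->3]=1 ship[1->2]=1 ship[0->1]=1 prod=2 -> [12 1 7 1]
Step 5: demand=5,sold=1 ship[2->3]=1 ship[1->2]=1 ship[0->1]=1 prod=2 -> [13 1 7 1]
Step 6: demand=5,sold=1 ship[2->3]=1 ship[1->2]=1 ship[0->1]=1 prod=2 -> [14 1 7 1]
Step 7: demand=5,sold=1 ship[2->3]=1 ship[1->2]=1 ship[0->1]=1 prod=2 -> [15 1 7 1]
Step 8: demand=5,sold=1 ship[2->3]=1 ship[1->2]=1 ship[0->1]=1 prod=2 -> [16 1 7 1]
Step 9: demand=5,sold=1 ship[2->3]=1 ship[1->2]=1 ship[0->1]=1 prod=2 -> [17 1 7 1]
Step 10: demand=5,sold=1 ship[2->3]=1 ship[1->2]=1 ship[0->1]=1 prod=2 -> [18 1 7 1]
Step 11: demand=5,sold=1 ship[2->3]=1 ship[1->2]=1 ship[0->1]=1 prod=2 -> [19 1 7 1]
Step 12: demand=5,sold=1 ship[2->3]=1 ship[1->2]=1 ship[0->1]=1 prod=2 -> [20 1 7 1]
First stockout at step 4

4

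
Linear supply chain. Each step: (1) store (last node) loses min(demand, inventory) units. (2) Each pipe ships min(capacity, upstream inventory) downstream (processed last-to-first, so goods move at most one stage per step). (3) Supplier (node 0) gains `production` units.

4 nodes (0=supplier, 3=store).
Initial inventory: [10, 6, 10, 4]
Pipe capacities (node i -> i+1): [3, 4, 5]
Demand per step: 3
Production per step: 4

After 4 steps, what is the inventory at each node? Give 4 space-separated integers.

Step 1: demand=3,sold=3 ship[2->3]=5 ship[1->2]=4 ship[0->1]=3 prod=4 -> inv=[11 5 9 6]
Step 2: demand=3,sold=3 ship[2->3]=5 ship[1->2]=4 ship[0->1]=3 prod=4 -> inv=[12 4 8 8]
Step 3: demand=3,sold=3 ship[2->3]=5 ship[1->2]=4 ship[0->1]=3 prod=4 -> inv=[13 3 7 10]
Step 4: demand=3,sold=3 ship[2->3]=5 ship[1->2]=3 ship[0->1]=3 prod=4 -> inv=[14 3 5 12]

14 3 5 12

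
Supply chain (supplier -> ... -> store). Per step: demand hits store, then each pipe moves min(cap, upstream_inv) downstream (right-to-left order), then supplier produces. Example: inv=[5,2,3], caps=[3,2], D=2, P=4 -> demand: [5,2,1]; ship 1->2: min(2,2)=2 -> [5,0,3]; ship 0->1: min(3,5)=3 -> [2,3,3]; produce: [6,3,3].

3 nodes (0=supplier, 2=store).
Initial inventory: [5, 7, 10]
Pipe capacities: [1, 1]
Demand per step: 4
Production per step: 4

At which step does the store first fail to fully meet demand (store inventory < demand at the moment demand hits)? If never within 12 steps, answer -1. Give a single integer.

Step 1: demand=4,sold=4 ship[1->2]=1 ship[0->1]=1 prod=4 -> [8 7 7]
Step 2: demand=4,sold=4 ship[1->2]=1 ship[0->1]=1 prod=4 -> [11 7 4]
Step 3: demand=4,sold=4 ship[1->2]=1 ship[0->1]=1 prod=4 -> [14 7 1]
Step 4: demand=4,sold=1 ship[1->2]=1 ship[0->1]=1 prod=4 -> [17 7 1]
Step 5: demand=4,sold=1 ship[1->2]=1 ship[0->1]=1 prod=4 -> [20 7 1]
Step 6: demand=4,sold=1 ship[1->2]=1 ship[0->1]=1 prod=4 -> [23 7 1]
Step 7: demand=4,sold=1 ship[1->2]=1 ship[0->1]=1 prod=4 -> [26 7 1]
Step 8: demand=4,sold=1 ship[1->2]=1 ship[0->1]=1 prod=4 -> [29 7 1]
Step 9: demand=4,sold=1 ship[1->2]=1 ship[0->1]=1 prod=4 -> [32 7 1]
Step 10: demand=4,sold=1 ship[1->2]=1 ship[0->1]=1 prod=4 -> [35 7 1]
Step 11: demand=4,sold=1 ship[1->2]=1 ship[0->1]=1 prod=4 -> [38 7 1]
Step 12: demand=4,sold=1 ship[1->2]=1 ship[0->1]=1 prod=4 -> [41 7 1]
First stockout at step 4

4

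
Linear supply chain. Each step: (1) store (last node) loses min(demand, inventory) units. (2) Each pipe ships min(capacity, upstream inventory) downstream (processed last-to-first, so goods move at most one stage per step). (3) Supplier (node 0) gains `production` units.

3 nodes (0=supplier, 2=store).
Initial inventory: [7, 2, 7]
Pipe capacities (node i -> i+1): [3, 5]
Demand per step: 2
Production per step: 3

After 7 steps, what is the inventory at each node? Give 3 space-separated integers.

Step 1: demand=2,sold=2 ship[1->2]=2 ship[0->1]=3 prod=3 -> inv=[7 3 7]
Step 2: demand=2,sold=2 ship[1->2]=3 ship[0->1]=3 prod=3 -> inv=[7 3 8]
Step 3: demand=2,sold=2 ship[1->2]=3 ship[0->1]=3 prod=3 -> inv=[7 3 9]
Step 4: demand=2,sold=2 ship[1->2]=3 ship[0->1]=3 prod=3 -> inv=[7 3 10]
Step 5: demand=2,sold=2 ship[1->2]=3 ship[0->1]=3 prod=3 -> inv=[7 3 11]
Step 6: demand=2,sold=2 ship[1->2]=3 ship[0->1]=3 prod=3 -> inv=[7 3 12]
Step 7: demand=2,sold=2 ship[1->2]=3 ship[0->1]=3 prod=3 -> inv=[7 3 13]

7 3 13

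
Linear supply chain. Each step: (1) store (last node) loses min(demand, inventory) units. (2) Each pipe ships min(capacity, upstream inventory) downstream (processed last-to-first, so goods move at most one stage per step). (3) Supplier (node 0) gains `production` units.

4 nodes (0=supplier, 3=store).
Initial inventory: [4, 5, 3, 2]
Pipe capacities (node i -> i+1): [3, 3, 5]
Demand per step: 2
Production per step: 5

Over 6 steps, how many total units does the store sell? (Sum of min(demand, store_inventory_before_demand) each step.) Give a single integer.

Step 1: sold=2 (running total=2) -> [6 5 3 3]
Step 2: sold=2 (running total=4) -> [8 5 3 4]
Step 3: sold=2 (running total=6) -> [10 5 3 5]
Step 4: sold=2 (running total=8) -> [12 5 3 6]
Step 5: sold=2 (running total=10) -> [14 5 3 7]
Step 6: sold=2 (running total=12) -> [16 5 3 8]

Answer: 12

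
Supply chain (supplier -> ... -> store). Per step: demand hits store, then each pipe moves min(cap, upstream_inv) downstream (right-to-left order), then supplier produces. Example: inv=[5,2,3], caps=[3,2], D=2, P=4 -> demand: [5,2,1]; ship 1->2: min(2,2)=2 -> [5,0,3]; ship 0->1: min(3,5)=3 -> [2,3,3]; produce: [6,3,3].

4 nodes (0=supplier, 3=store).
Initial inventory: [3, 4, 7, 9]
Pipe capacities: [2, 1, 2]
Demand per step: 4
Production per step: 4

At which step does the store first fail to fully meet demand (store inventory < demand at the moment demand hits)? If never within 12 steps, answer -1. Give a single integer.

Step 1: demand=4,sold=4 ship[2->3]=2 ship[1->2]=1 ship[0->1]=2 prod=4 -> [5 5 6 7]
Step 2: demand=4,sold=4 ship[2->3]=2 ship[1->2]=1 ship[0->1]=2 prod=4 -> [7 6 5 5]
Step 3: demand=4,sold=4 ship[2->3]=2 ship[1->2]=1 ship[0->1]=2 prod=4 -> [9 7 4 3]
Step 4: demand=4,sold=3 ship[2->3]=2 ship[1->2]=1 ship[0->1]=2 prod=4 -> [11 8 3 2]
Step 5: demand=4,sold=2 ship[2->3]=2 ship[1->2]=1 ship[0->1]=2 prod=4 -> [13 9 2 2]
Step 6: demand=4,sold=2 ship[2->3]=2 ship[1->2]=1 ship[0->1]=2 prod=4 -> [15 10 1 2]
Step 7: demand=4,sold=2 ship[2->3]=1 ship[1->2]=1 ship[0->1]=2 prod=4 -> [17 11 1 1]
Step 8: demand=4,sold=1 ship[2->3]=1 ship[1->2]=1 ship[0->1]=2 prod=4 -> [19 12 1 1]
Step 9: demand=4,sold=1 ship[2->3]=1 ship[1->2]=1 ship[0->1]=2 prod=4 -> [21 13 1 1]
Step 10: demand=4,sold=1 ship[2->3]=1 ship[1->2]=1 ship[0->1]=2 prod=4 -> [23 14 1 1]
Step 11: demand=4,sold=1 ship[2->3]=1 ship[1->2]=1 ship[0->1]=2 prod=4 -> [25 15 1 1]
Step 12: demand=4,sold=1 ship[2->3]=1 ship[1->2]=1 ship[0->1]=2 prod=4 -> [27 16 1 1]
First stockout at step 4

4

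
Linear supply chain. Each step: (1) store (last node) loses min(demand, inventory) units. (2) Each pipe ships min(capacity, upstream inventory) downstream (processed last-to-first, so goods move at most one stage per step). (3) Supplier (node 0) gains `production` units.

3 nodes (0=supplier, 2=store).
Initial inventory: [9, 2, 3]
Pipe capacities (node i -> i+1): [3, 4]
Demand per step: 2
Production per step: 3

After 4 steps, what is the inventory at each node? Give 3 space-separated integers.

Step 1: demand=2,sold=2 ship[1->2]=2 ship[0->1]=3 prod=3 -> inv=[9 3 3]
Step 2: demand=2,sold=2 ship[1->2]=3 ship[0->1]=3 prod=3 -> inv=[9 3 4]
Step 3: demand=2,sold=2 ship[1->2]=3 ship[0->1]=3 prod=3 -> inv=[9 3 5]
Step 4: demand=2,sold=2 ship[1->2]=3 ship[0->1]=3 prod=3 -> inv=[9 3 6]

9 3 6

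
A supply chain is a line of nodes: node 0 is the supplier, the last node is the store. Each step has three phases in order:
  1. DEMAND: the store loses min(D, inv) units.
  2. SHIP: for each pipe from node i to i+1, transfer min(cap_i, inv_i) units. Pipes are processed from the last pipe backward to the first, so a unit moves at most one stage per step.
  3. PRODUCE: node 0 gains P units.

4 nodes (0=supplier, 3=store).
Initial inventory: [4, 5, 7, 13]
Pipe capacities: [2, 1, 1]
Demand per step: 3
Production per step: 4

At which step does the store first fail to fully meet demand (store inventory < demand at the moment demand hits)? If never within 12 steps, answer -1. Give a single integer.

Step 1: demand=3,sold=3 ship[2->3]=1 ship[1->2]=1 ship[0->1]=2 prod=4 -> [6 6 7 11]
Step 2: demand=3,sold=3 ship[2->3]=1 ship[1->2]=1 ship[0->1]=2 prod=4 -> [8 7 7 9]
Step 3: demand=3,sold=3 ship[2->3]=1 ship[1->2]=1 ship[0->1]=2 prod=4 -> [10 8 7 7]
Step 4: demand=3,sold=3 ship[2->3]=1 ship[1->2]=1 ship[0->1]=2 prod=4 -> [12 9 7 5]
Step 5: demand=3,sold=3 ship[2->3]=1 ship[1->2]=1 ship[0->1]=2 prod=4 -> [14 10 7 3]
Step 6: demand=3,sold=3 ship[2->3]=1 ship[1->2]=1 ship[0->1]=2 prod=4 -> [16 11 7 1]
Step 7: demand=3,sold=1 ship[2->3]=1 ship[1->2]=1 ship[0->1]=2 prod=4 -> [18 12 7 1]
Step 8: demand=3,sold=1 ship[2->3]=1 ship[1->2]=1 ship[0->1]=2 prod=4 -> [20 13 7 1]
Step 9: demand=3,sold=1 ship[2->3]=1 ship[1->2]=1 ship[0->1]=2 prod=4 -> [22 14 7 1]
Step 10: demand=3,sold=1 ship[2->3]=1 ship[1->2]=1 ship[0->1]=2 prod=4 -> [24 15 7 1]
Step 11: demand=3,sold=1 ship[2->3]=1 ship[1->2]=1 ship[0->1]=2 prod=4 -> [26 16 7 1]
Step 12: demand=3,sold=1 ship[2->3]=1 ship[1->2]=1 ship[0->1]=2 prod=4 -> [28 17 7 1]
First stockout at step 7

7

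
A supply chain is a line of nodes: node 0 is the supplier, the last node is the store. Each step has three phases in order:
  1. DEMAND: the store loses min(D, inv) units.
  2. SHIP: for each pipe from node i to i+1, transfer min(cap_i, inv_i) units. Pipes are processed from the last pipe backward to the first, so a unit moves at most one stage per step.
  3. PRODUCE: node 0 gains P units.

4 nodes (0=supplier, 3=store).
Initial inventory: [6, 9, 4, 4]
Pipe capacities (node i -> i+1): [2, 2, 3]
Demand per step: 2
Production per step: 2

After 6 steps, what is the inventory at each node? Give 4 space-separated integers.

Step 1: demand=2,sold=2 ship[2->3]=3 ship[1->2]=2 ship[0->1]=2 prod=2 -> inv=[6 9 3 5]
Step 2: demand=2,sold=2 ship[2->3]=3 ship[1->2]=2 ship[0->1]=2 prod=2 -> inv=[6 9 2 6]
Step 3: demand=2,sold=2 ship[2->3]=2 ship[1->2]=2 ship[0->1]=2 prod=2 -> inv=[6 9 2 6]
Step 4: demand=2,sold=2 ship[2->3]=2 ship[1->2]=2 ship[0->1]=2 prod=2 -> inv=[6 9 2 6]
Step 5: demand=2,sold=2 ship[2->3]=2 ship[1->2]=2 ship[0->1]=2 prod=2 -> inv=[6 9 2 6]
Step 6: demand=2,sold=2 ship[2->3]=2 ship[1->2]=2 ship[0->1]=2 prod=2 -> inv=[6 9 2 6]

6 9 2 6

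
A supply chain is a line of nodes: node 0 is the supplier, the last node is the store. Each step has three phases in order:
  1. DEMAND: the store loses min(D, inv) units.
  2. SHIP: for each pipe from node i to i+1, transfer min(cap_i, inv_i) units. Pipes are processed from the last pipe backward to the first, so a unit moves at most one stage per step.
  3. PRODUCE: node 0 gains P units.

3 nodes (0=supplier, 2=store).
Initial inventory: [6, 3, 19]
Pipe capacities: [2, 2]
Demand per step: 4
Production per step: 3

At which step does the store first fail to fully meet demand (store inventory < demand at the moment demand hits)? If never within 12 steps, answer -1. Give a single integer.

Step 1: demand=4,sold=4 ship[1->2]=2 ship[0->1]=2 prod=3 -> [7 3 17]
Step 2: demand=4,sold=4 ship[1->2]=2 ship[0->1]=2 prod=3 -> [8 3 15]
Step 3: demand=4,sold=4 ship[1->2]=2 ship[0->1]=2 prod=3 -> [9 3 13]
Step 4: demand=4,sold=4 ship[1->2]=2 ship[0->1]=2 prod=3 -> [10 3 11]
Step 5: demand=4,sold=4 ship[1->2]=2 ship[0->1]=2 prod=3 -> [11 3 9]
Step 6: demand=4,sold=4 ship[1->2]=2 ship[0->1]=2 prod=3 -> [12 3 7]
Step 7: demand=4,sold=4 ship[1->2]=2 ship[0->1]=2 prod=3 -> [13 3 5]
Step 8: demand=4,sold=4 ship[1->2]=2 ship[0->1]=2 prod=3 -> [14 3 3]
Step 9: demand=4,sold=3 ship[1->2]=2 ship[0->1]=2 prod=3 -> [15 3 2]
Step 10: demand=4,sold=2 ship[1->2]=2 ship[0->1]=2 prod=3 -> [16 3 2]
Step 11: demand=4,sold=2 ship[1->2]=2 ship[0->1]=2 prod=3 -> [17 3 2]
Step 12: demand=4,sold=2 ship[1->2]=2 ship[0->1]=2 prod=3 -> [18 3 2]
First stockout at step 9

9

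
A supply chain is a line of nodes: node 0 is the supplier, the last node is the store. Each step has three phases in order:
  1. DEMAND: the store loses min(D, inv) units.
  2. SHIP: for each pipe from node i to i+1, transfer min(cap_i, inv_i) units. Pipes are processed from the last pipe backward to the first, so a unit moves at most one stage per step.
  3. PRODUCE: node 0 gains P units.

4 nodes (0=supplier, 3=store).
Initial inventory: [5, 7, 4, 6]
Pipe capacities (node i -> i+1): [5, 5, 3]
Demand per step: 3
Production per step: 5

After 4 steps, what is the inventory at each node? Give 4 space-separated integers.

Step 1: demand=3,sold=3 ship[2->3]=3 ship[1->2]=5 ship[0->1]=5 prod=5 -> inv=[5 7 6 6]
Step 2: demand=3,sold=3 ship[2->3]=3 ship[1->2]=5 ship[0->1]=5 prod=5 -> inv=[5 7 8 6]
Step 3: demand=3,sold=3 ship[2->3]=3 ship[1->2]=5 ship[0->1]=5 prod=5 -> inv=[5 7 10 6]
Step 4: demand=3,sold=3 ship[2->3]=3 ship[1->2]=5 ship[0->1]=5 prod=5 -> inv=[5 7 12 6]

5 7 12 6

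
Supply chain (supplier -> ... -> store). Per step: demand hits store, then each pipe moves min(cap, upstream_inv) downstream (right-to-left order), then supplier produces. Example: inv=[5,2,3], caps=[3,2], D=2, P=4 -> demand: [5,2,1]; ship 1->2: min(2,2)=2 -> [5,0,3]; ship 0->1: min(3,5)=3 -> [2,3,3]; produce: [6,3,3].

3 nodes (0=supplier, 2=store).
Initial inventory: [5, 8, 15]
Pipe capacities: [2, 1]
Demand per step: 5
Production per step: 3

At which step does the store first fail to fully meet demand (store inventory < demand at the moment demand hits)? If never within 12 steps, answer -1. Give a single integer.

Step 1: demand=5,sold=5 ship[1->2]=1 ship[0->1]=2 prod=3 -> [6 9 11]
Step 2: demand=5,sold=5 ship[1->2]=1 ship[0->1]=2 prod=3 -> [7 10 7]
Step 3: demand=5,sold=5 ship[1->2]=1 ship[0->1]=2 prod=3 -> [8 11 3]
Step 4: demand=5,sold=3 ship[1->2]=1 ship[0->1]=2 prod=3 -> [9 12 1]
Step 5: demand=5,sold=1 ship[1->2]=1 ship[0->1]=2 prod=3 -> [10 13 1]
Step 6: demand=5,sold=1 ship[1->2]=1 ship[0->1]=2 prod=3 -> [11 14 1]
Step 7: demand=5,sold=1 ship[1->2]=1 ship[0->1]=2 prod=3 -> [12 15 1]
Step 8: demand=5,sold=1 ship[1->2]=1 ship[0->1]=2 prod=3 -> [13 16 1]
Step 9: demand=5,sold=1 ship[1->2]=1 ship[0->1]=2 prod=3 -> [14 17 1]
Step 10: demand=5,sold=1 ship[1->2]=1 ship[0->1]=2 prod=3 -> [15 18 1]
Step 11: demand=5,sold=1 ship[1->2]=1 ship[0->1]=2 prod=3 -> [16 19 1]
Step 12: demand=5,sold=1 ship[1->2]=1 ship[0->1]=2 prod=3 -> [17 20 1]
First stockout at step 4

4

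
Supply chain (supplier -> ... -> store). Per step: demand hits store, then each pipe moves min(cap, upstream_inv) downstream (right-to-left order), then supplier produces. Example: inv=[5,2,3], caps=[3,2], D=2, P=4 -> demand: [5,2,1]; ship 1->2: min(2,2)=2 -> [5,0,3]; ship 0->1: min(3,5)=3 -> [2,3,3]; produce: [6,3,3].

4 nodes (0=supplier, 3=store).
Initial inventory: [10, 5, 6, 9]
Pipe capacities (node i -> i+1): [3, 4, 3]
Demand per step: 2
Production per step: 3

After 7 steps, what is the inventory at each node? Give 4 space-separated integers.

Step 1: demand=2,sold=2 ship[2->3]=3 ship[1->2]=4 ship[0->1]=3 prod=3 -> inv=[10 4 7 10]
Step 2: demand=2,sold=2 ship[2->3]=3 ship[1->2]=4 ship[0->1]=3 prod=3 -> inv=[10 3 8 11]
Step 3: demand=2,sold=2 ship[2->3]=3 ship[1->2]=3 ship[0->1]=3 prod=3 -> inv=[10 3 8 12]
Step 4: demand=2,sold=2 ship[2->3]=3 ship[1->2]=3 ship[0->1]=3 prod=3 -> inv=[10 3 8 13]
Step 5: demand=2,sold=2 ship[2->3]=3 ship[1->2]=3 ship[0->1]=3 prod=3 -> inv=[10 3 8 14]
Step 6: demand=2,sold=2 ship[2->3]=3 ship[1->2]=3 ship[0->1]=3 prod=3 -> inv=[10 3 8 15]
Step 7: demand=2,sold=2 ship[2->3]=3 ship[1->2]=3 ship[0->1]=3 prod=3 -> inv=[10 3 8 16]

10 3 8 16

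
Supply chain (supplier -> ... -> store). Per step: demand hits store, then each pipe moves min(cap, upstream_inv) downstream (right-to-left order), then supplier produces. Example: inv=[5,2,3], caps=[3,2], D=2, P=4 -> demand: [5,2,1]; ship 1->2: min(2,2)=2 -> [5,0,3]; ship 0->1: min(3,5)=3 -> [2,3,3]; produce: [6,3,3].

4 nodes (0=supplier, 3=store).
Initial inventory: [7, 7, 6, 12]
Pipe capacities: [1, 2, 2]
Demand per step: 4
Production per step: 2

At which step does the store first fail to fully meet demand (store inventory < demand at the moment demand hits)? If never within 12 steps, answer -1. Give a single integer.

Step 1: demand=4,sold=4 ship[2->3]=2 ship[1->2]=2 ship[0->1]=1 prod=2 -> [8 6 6 10]
Step 2: demand=4,sold=4 ship[2->3]=2 ship[1->2]=2 ship[0->1]=1 prod=2 -> [9 5 6 8]
Step 3: demand=4,sold=4 ship[2->3]=2 ship[1->2]=2 ship[0->1]=1 prod=2 -> [10 4 6 6]
Step 4: demand=4,sold=4 ship[2->3]=2 ship[1->2]=2 ship[0->1]=1 prod=2 -> [11 3 6 4]
Step 5: demand=4,sold=4 ship[2->3]=2 ship[1->2]=2 ship[0->1]=1 prod=2 -> [12 2 6 2]
Step 6: demand=4,sold=2 ship[2->3]=2 ship[1->2]=2 ship[0->1]=1 prod=2 -> [13 1 6 2]
Step 7: demand=4,sold=2 ship[2->3]=2 ship[1->2]=1 ship[0->1]=1 prod=2 -> [14 1 5 2]
Step 8: demand=4,sold=2 ship[2->3]=2 ship[1->2]=1 ship[0->1]=1 prod=2 -> [15 1 4 2]
Step 9: demand=4,sold=2 ship[2->3]=2 ship[1->2]=1 ship[0->1]=1 prod=2 -> [16 1 3 2]
Step 10: demand=4,sold=2 ship[2->3]=2 ship[1->2]=1 ship[0->1]=1 prod=2 -> [17 1 2 2]
Step 11: demand=4,sold=2 ship[2->3]=2 ship[1->2]=1 ship[0->1]=1 prod=2 -> [18 1 1 2]
Step 12: demand=4,sold=2 ship[2->3]=1 ship[1->2]=1 ship[0->1]=1 prod=2 -> [19 1 1 1]
First stockout at step 6

6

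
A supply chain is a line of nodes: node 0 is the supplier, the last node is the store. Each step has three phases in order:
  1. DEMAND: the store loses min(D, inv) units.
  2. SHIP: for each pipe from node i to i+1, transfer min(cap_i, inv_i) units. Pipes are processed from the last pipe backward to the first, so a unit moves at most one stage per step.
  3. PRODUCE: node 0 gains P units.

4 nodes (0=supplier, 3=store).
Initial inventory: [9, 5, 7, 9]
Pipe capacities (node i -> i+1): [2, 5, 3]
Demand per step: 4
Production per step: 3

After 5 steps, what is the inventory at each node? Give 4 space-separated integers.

Step 1: demand=4,sold=4 ship[2->3]=3 ship[1->2]=5 ship[0->1]=2 prod=3 -> inv=[10 2 9 8]
Step 2: demand=4,sold=4 ship[2->3]=3 ship[1->2]=2 ship[0->1]=2 prod=3 -> inv=[11 2 8 7]
Step 3: demand=4,sold=4 ship[2->3]=3 ship[1->2]=2 ship[0->1]=2 prod=3 -> inv=[12 2 7 6]
Step 4: demand=4,sold=4 ship[2->3]=3 ship[1->2]=2 ship[0->1]=2 prod=3 -> inv=[13 2 6 5]
Step 5: demand=4,sold=4 ship[2->3]=3 ship[1->2]=2 ship[0->1]=2 prod=3 -> inv=[14 2 5 4]

14 2 5 4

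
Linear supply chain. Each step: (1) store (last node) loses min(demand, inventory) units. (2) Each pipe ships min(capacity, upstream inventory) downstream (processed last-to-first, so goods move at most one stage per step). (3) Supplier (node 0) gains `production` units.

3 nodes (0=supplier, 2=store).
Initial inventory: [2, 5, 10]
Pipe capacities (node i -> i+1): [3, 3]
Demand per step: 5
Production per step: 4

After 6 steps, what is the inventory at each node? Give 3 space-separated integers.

Step 1: demand=5,sold=5 ship[1->2]=3 ship[0->1]=2 prod=4 -> inv=[4 4 8]
Step 2: demand=5,sold=5 ship[1->2]=3 ship[0->1]=3 prod=4 -> inv=[5 4 6]
Step 3: demand=5,sold=5 ship[1->2]=3 ship[0->1]=3 prod=4 -> inv=[6 4 4]
Step 4: demand=5,sold=4 ship[1->2]=3 ship[0->1]=3 prod=4 -> inv=[7 4 3]
Step 5: demand=5,sold=3 ship[1->2]=3 ship[0->1]=3 prod=4 -> inv=[8 4 3]
Step 6: demand=5,sold=3 ship[1->2]=3 ship[0->1]=3 prod=4 -> inv=[9 4 3]

9 4 3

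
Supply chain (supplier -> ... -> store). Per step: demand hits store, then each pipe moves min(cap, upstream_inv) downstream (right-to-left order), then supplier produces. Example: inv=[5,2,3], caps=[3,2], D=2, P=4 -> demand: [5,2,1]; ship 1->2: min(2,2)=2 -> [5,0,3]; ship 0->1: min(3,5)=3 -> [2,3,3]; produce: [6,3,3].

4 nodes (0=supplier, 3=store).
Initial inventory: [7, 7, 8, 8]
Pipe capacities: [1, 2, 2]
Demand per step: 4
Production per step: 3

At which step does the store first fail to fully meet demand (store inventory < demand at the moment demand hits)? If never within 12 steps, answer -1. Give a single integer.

Step 1: demand=4,sold=4 ship[2->3]=2 ship[1->2]=2 ship[0->1]=1 prod=3 -> [9 6 8 6]
Step 2: demand=4,sold=4 ship[2->3]=2 ship[1->2]=2 ship[0->1]=1 prod=3 -> [11 5 8 4]
Step 3: demand=4,sold=4 ship[2->3]=2 ship[1->2]=2 ship[0->1]=1 prod=3 -> [13 4 8 2]
Step 4: demand=4,sold=2 ship[2->3]=2 ship[1->2]=2 ship[0->1]=1 prod=3 -> [15 3 8 2]
Step 5: demand=4,sold=2 ship[2->3]=2 ship[1->2]=2 ship[0->1]=1 prod=3 -> [17 2 8 2]
Step 6: demand=4,sold=2 ship[2->3]=2 ship[1->2]=2 ship[0->1]=1 prod=3 -> [19 1 8 2]
Step 7: demand=4,sold=2 ship[2->3]=2 ship[1->2]=1 ship[0->1]=1 prod=3 -> [21 1 7 2]
Step 8: demand=4,sold=2 ship[2->3]=2 ship[1->2]=1 ship[0->1]=1 prod=3 -> [23 1 6 2]
Step 9: demand=4,sold=2 ship[2->3]=2 ship[1->2]=1 ship[0->1]=1 prod=3 -> [25 1 5 2]
Step 10: demand=4,sold=2 ship[2->3]=2 ship[1->2]=1 ship[0->1]=1 prod=3 -> [27 1 4 2]
Step 11: demand=4,sold=2 ship[2->3]=2 ship[1->2]=1 ship[0->1]=1 prod=3 -> [29 1 3 2]
Step 12: demand=4,sold=2 ship[2->3]=2 ship[1->2]=1 ship[0->1]=1 prod=3 -> [31 1 2 2]
First stockout at step 4

4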